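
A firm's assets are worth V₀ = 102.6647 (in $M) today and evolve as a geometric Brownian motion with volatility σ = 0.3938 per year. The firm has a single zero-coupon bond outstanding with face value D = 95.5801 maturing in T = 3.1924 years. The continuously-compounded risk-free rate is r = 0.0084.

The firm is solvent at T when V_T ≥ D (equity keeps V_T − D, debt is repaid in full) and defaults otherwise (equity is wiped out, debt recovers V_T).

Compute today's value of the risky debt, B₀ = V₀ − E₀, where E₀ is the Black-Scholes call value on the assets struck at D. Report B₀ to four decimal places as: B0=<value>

d₁ = [ln(V₀/D) + (r + σ²/2)T] / (σ√T)
   = [ln(102.6647/95.5801) + (0.0084 + 0.5·0.3938²)·3.1924] / (0.3938·√3.1924)
   = [0.071504 + 0.274352] / 0.703614 = 0.491542
d₂ = d₁ − σ√T = 0.491542 − 0.703614 = -0.212071
N(d₁) = 0.688479,  N(d₂) = 0.416026,  e^(−rT) = 0.973540
E₀ = V₀·N(d₁) − D·e^(−rT)·N(d₂)
   = 102.6647·0.688479 − 95.5801·0.973540·0.416026 = 31.970813
B₀ = V₀ − E₀ = 102.6647 − 31.970813 = 70.693887

B0=70.6939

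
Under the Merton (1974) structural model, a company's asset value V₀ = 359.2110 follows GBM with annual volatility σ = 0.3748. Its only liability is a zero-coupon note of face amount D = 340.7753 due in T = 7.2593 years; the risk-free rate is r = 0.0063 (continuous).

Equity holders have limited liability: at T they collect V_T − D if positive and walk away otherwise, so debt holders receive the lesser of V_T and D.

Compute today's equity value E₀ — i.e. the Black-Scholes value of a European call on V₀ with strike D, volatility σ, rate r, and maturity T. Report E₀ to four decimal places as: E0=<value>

E0=149.6979

d₁ = [ln(V₀/D) + (r + σ²/2)T] / (σ√T)
   = [ln(359.2110/340.7753) + (0.0063 + 0.5·0.3748²)·7.2593] / (0.3748·√7.2593)
   = [0.052687 + 0.555609] / 1.009827 = 0.602376
d₂ = d₁ − σ√T = 0.602376 − 1.009827 = -0.407451
N(d₁) = 0.726538,  N(d₂) = 0.341838,  e^(−rT) = 0.955296
E₀ = V₀·N(d₁) − D·e^(−rT)·N(d₂)
   = 359.2110·0.726538 − 340.7753·0.955296·0.341838 = 149.697899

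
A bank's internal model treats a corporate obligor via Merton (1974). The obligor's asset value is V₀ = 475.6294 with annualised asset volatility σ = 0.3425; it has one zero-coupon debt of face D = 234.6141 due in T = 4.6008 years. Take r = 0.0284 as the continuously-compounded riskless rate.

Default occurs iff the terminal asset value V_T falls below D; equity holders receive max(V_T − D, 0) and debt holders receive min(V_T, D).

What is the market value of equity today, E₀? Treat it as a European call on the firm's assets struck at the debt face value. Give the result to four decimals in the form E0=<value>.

E0=283.6889

d₁ = [ln(V₀/D) + (r + σ²/2)T] / (σ√T)
   = [ln(475.6294/234.6141) + (0.0284 + 0.5·0.3425²)·4.6008] / (0.3425·√4.6008)
   = [0.706697 + 0.400514] / 0.734645 = 1.507138
d₂ = d₁ − σ√T = 1.507138 − 0.734645 = 0.772494
N(d₁) = 0.934112,  N(d₂) = 0.780089,  e^(−rT) = 0.877514
E₀ = V₀·N(d₁) − D·e^(−rT)·N(d₂)
   = 475.6294·0.934112 − 234.6141·0.877514·0.780089 = 283.688872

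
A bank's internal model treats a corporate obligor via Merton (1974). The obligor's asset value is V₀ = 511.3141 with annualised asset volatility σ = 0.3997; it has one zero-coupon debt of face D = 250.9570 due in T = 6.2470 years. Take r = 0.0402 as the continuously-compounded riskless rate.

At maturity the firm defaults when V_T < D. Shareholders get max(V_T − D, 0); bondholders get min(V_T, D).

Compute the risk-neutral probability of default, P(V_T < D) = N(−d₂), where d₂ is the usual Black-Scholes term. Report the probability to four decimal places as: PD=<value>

PD=0.3212

d₁ = [ln(V₀/D) + (r + σ²/2)T] / (σ√T)
   = [ln(511.3141/250.9570) + (0.0402 + 0.5·0.3997²)·6.2470] / (0.3997·√6.2470)
   = [0.711702 + 0.750140] / 0.999010 = 1.463291
d₂ = d₁ − σ√T = 1.463291 − 0.999010 = 0.464281
risk-neutral PD = N(−d₂) = N(-0.464281) = 0.321223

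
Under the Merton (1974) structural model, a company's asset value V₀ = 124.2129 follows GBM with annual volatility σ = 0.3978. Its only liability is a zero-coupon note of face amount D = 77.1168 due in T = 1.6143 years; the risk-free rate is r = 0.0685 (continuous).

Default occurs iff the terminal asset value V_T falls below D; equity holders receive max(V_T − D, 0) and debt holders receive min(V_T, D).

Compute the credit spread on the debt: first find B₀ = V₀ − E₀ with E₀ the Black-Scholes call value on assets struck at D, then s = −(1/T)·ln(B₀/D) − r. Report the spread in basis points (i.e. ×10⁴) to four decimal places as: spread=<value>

d₁ = [ln(V₀/D) + (r + σ²/2)T] / (σ√T)
   = [ln(124.2129/77.1168) + (0.0685 + 0.5·0.3978²)·1.6143] / (0.3978·√1.6143)
   = [0.476676 + 0.238307] / 0.505425 = 1.414616
d₂ = d₁ − σ√T = 1.414616 − 0.505425 = 0.909191
N(d₁) = 0.921409,  N(d₂) = 0.818375,  e^(−rT) = 0.895315
E₀ = V₀·N(d₁) − D·e^(−rT)·N(d₂)
   = 124.2129·0.921409 − 77.1168·0.895315·0.818375 = 57.947170
B₀ = V₀ − E₀ = 124.2129 − 57.947170 = 66.265730
spread = −(1/T)·ln(B₀/D) − r = −(1/1.6143)·ln(66.265730/77.1168) − 0.0685 = 0.02544058
in basis points: 0.02544058 × 10⁴ = 254.4058 bp

spread=254.4058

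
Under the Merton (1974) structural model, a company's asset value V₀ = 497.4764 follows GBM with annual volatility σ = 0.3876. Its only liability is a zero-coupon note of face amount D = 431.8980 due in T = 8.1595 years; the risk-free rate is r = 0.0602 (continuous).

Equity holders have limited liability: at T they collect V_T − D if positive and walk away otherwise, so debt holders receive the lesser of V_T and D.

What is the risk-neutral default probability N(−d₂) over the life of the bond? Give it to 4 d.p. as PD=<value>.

d₁ = [ln(V₀/D) + (r + σ²/2)T] / (σ√T)
   = [ln(497.4764/431.8980) + (0.0602 + 0.5·0.3876²)·8.1595] / (0.3876·√8.1595)
   = [0.141359 + 1.104118] / 1.107173 = 1.124916
d₂ = d₁ − σ√T = 1.124916 − 1.107173 = 0.017743
risk-neutral PD = N(−d₂) = N(-0.017743) = 0.492922

PD=0.4929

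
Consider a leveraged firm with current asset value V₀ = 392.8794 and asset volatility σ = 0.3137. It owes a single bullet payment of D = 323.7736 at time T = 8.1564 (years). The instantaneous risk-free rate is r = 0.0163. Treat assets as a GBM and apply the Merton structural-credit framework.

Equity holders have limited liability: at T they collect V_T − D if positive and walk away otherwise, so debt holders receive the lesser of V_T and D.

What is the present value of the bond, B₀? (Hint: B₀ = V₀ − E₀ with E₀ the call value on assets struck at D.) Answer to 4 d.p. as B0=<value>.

B0=214.1300

d₁ = [ln(V₀/D) + (r + σ²/2)T] / (σ√T)
   = [ln(392.8794/323.7736) + (0.0163 + 0.5·0.3137²)·8.1564] / (0.3137·√8.1564)
   = [0.193458 + 0.534276] / 0.895909 = 0.812286
d₂ = d₁ − σ√T = 0.812286 − 0.895909 = -0.083623
N(d₁) = 0.791686,  N(d₂) = 0.466678,  e^(−rT) = 0.875509
E₀ = V₀·N(d₁) − D·e^(−rT)·N(d₂)
   = 392.8794·0.791686 − 323.7736·0.875509·0.466678 = 178.749414
B₀ = V₀ − E₀ = 392.8794 − 178.749414 = 214.129986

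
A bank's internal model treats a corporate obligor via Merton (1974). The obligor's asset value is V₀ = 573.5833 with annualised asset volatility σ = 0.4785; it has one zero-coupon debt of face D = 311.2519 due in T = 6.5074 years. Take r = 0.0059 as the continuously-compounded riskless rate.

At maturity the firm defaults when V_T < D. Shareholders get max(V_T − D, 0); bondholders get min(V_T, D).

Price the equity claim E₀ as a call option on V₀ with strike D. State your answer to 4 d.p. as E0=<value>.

E0=360.5174

d₁ = [ln(V₀/D) + (r + σ²/2)T] / (σ√T)
   = [ln(573.5833/311.2519) + (0.0059 + 0.5·0.4785²)·6.5074] / (0.4785·√6.5074)
   = [0.611301 + 0.783368] / 1.220635 = 1.142577
d₂ = d₁ − σ√T = 1.142577 − 1.220635 = -0.078058
N(d₁) = 0.873393,  N(d₂) = 0.468891,  e^(−rT) = 0.962334
E₀ = V₀·N(d₁) − D·e^(−rT)·N(d₂)
   = 573.5833·0.873393 − 311.2519·0.962334·0.468891 = 360.517413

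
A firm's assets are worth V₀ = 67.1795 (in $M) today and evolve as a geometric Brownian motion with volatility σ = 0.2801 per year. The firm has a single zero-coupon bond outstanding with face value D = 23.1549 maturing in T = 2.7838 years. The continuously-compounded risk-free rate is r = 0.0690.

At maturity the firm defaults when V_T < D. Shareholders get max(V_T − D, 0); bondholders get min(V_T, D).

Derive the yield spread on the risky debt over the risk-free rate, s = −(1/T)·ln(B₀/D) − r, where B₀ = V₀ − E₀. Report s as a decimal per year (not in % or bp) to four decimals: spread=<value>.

d₁ = [ln(V₀/D) + (r + σ²/2)T] / (σ√T)
   = [ln(67.1795/23.1549) + (0.0690 + 0.5·0.2801²)·2.7838] / (0.2801·√2.7838)
   = [1.065162 + 0.301285] / 0.467339 = 2.923887
d₂ = d₁ − σ√T = 2.923887 − 0.467339 = 2.456548
N(d₁) = 0.998272,  N(d₂) = 0.992986,  e^(−rT) = 0.825239
E₀ = V₀·N(d₁) − D·e^(−rT)·N(d₂)
   = 67.1795·0.998272 − 23.1549·0.825239·0.992986 = 48.089081
B₀ = V₀ − E₀ = 67.1795 − 48.089081 = 19.090419
spread = −(1/T)·ln(B₀/D) − r = −(1/2.7838)·ln(19.090419/23.1549) − 0.0690 = 0.00033682

spread=0.0003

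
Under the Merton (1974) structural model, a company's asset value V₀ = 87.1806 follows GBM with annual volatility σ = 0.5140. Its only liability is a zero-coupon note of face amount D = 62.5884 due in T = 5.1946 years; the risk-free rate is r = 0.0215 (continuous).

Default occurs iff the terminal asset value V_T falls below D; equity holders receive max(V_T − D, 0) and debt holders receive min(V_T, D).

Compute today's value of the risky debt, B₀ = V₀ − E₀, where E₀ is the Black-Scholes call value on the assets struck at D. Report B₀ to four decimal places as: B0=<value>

d₁ = [ln(V₀/D) + (r + σ²/2)T] / (σ√T)
   = [ln(87.1806/62.5884) + (0.0215 + 0.5·0.5140²)·5.1946] / (0.5140·√5.1946)
   = [0.331402 + 0.797880] / 1.171492 = 0.963969
d₂ = d₁ − σ√T = 0.963969 − 1.171492 = -0.207522
N(d₁) = 0.832469,  N(d₂) = 0.417801,  e^(−rT) = 0.894327
E₀ = V₀·N(d₁) − D·e^(−rT)·N(d₂)
   = 87.1806·0.832469 − 62.5884·0.894327·0.417801 = 49.188979
B₀ = V₀ − E₀ = 87.1806 − 49.188979 = 37.991621

B0=37.9916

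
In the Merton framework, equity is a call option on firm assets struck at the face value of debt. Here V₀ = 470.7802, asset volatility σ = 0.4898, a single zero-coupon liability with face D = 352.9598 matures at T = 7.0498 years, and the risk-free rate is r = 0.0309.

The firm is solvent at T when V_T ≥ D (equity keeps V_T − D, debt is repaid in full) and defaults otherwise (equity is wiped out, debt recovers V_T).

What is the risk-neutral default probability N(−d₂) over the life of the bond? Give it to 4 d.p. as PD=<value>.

PD=0.6031

d₁ = [ln(V₀/D) + (r + σ²/2)T] / (σ√T)
   = [ln(470.7802/352.9598) + (0.0309 + 0.5·0.4898²)·7.0498] / (0.4898·√7.0498)
   = [0.288037 + 1.063477] / 1.300490 = 1.039234
d₂ = d₁ − σ√T = 1.039234 − 1.300490 = -0.261257
risk-neutral PD = N(−d₂) = N(0.261257) = 0.603053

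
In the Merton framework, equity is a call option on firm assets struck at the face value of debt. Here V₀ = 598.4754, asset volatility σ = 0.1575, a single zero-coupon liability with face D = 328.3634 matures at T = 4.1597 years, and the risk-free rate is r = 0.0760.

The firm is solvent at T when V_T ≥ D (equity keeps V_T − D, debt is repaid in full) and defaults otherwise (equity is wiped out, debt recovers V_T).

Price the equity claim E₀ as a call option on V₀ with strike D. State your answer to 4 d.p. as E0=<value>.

E0=359.1884

d₁ = [ln(V₀/D) + (r + σ²/2)T] / (σ√T)
   = [ln(598.4754/328.3634) + (0.0760 + 0.5·0.1575²)·4.1597] / (0.1575·√4.1597)
   = [0.600264 + 0.367730] / 0.321227 = 3.013433
d₂ = d₁ − σ√T = 3.013433 − 0.321227 = 2.692206
N(d₁) = 0.998708,  N(d₂) = 0.996451,  e^(−rT) = 0.728959
E₀ = V₀·N(d₁) − D·e^(−rT)·N(d₂)
   = 598.4754·0.998708 − 328.3634·0.728959·0.996451 = 359.188355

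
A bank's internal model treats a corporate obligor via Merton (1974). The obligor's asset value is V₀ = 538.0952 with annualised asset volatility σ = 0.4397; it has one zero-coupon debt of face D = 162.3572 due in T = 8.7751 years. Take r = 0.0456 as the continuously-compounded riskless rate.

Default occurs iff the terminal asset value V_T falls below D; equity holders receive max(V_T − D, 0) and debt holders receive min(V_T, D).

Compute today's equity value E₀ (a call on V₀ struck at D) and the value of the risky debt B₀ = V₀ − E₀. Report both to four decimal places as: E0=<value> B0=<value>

E0=443.7726 B0=94.3226

d₁ = [ln(V₀/D) + (r + σ²/2)T] / (σ√T)
   = [ln(538.0952/162.3572) + (0.0456 + 0.5·0.4397²)·8.7751] / (0.4397·√8.7751)
   = [1.198237 + 1.248416] / 1.302514 = 1.878408
d₂ = d₁ − σ√T = 1.878408 − 1.302514 = 0.575893
N(d₁) = 0.969837,  N(d₂) = 0.717656,  e^(−rT) = 0.670223
E₀ = V₀·N(d₁) − D·e^(−rT)·N(d₂)
   = 538.0952·0.969837 − 162.3572·0.670223·0.717656 = 443.772616
B₀ = V₀ − E₀ = 538.0952 − 443.772616 = 94.322584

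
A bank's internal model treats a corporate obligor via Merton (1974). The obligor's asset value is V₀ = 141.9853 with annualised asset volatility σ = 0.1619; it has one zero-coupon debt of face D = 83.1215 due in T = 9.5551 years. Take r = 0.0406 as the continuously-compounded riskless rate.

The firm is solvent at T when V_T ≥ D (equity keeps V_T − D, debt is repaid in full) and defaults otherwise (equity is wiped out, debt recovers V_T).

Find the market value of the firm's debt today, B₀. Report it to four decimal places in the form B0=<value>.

B0=55.8374

d₁ = [ln(V₀/D) + (r + σ²/2)T] / (σ√T)
   = [ln(141.9853/83.1215) + (0.0406 + 0.5·0.1619²)·9.5551] / (0.1619·√9.5551)
   = [0.535420 + 0.513164] / 0.500454 = 2.095265
d₂ = d₁ − σ√T = 2.095265 − 0.500454 = 1.594811
N(d₁) = 0.981926,  N(d₂) = 0.944623,  e^(−rT) = 0.678455
E₀ = V₀·N(d₁) − D·e^(−rT)·N(d₂)
   = 141.9853·0.981926 − 83.1215·0.678455·0.944623 = 86.147855
B₀ = V₀ − E₀ = 141.9853 − 86.147855 = 55.837445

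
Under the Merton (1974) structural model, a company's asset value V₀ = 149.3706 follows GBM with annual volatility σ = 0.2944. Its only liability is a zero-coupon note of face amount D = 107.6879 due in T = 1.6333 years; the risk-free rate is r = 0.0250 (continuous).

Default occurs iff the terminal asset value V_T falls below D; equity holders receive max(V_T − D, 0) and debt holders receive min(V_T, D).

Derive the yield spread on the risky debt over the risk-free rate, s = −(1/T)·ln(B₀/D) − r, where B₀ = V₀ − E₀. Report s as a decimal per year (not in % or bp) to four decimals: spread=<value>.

spread=0.0243

d₁ = [ln(V₀/D) + (r + σ²/2)T] / (σ√T)
   = [ln(149.3706/107.6879) + (0.0250 + 0.5·0.2944²)·1.6333] / (0.2944·√1.6333)
   = [0.327193 + 0.111613] / 0.376245 = 1.166277
d₂ = d₁ − σ√T = 1.166277 − 0.376245 = 0.790032
N(d₁) = 0.878249,  N(d₂) = 0.785245,  e^(−rT) = 0.959990
E₀ = V₀·N(d₁) − D·e^(−rT)·N(d₂)
   = 149.3706·0.878249 − 107.6879·0.959990·0.785245 = 50.006422
B₀ = V₀ − E₀ = 149.3706 − 50.006422 = 99.364178
spread = −(1/T)·ln(B₀/D) − r = −(1/1.6333)·ln(99.364178/107.6879) − 0.0250 = 0.02425339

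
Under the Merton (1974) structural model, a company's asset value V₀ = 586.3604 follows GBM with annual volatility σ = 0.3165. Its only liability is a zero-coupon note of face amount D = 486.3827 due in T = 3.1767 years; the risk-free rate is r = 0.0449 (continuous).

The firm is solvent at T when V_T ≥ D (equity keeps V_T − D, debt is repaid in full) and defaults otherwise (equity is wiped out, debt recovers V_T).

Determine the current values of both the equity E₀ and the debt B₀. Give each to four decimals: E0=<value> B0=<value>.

E0=212.1539 B0=374.2065

d₁ = [ln(V₀/D) + (r + σ²/2)T] / (σ√T)
   = [ln(586.3604/486.3827) + (0.0449 + 0.5·0.3165²)·3.1767] / (0.3165·√3.1767)
   = [0.186939 + 0.301742] / 0.564107 = 0.866291
d₂ = d₁ − σ√T = 0.866291 − 0.564107 = 0.302184
N(d₁) = 0.806835,  N(d₂) = 0.618744,  e^(−rT) = 0.867072
E₀ = V₀·N(d₁) − D·e^(−rT)·N(d₂)
   = 586.3604·0.806835 − 486.3827·0.867072·0.618744 = 212.153915
B₀ = V₀ − E₀ = 586.3604 − 212.153915 = 374.206485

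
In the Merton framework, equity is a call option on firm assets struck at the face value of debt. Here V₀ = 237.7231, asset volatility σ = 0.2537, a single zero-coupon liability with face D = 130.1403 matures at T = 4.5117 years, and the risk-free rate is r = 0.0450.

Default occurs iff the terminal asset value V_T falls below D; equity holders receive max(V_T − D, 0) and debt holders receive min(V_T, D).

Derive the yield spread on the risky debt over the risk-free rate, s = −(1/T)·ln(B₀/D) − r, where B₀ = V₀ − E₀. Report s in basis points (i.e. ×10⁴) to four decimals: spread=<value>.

d₁ = [ln(V₀/D) + (r + σ²/2)T] / (σ√T)
   = [ln(237.7231/130.1403) + (0.0450 + 0.5·0.2537²)·4.5117] / (0.2537·√4.5117)
   = [0.602493 + 0.348221] / 0.538878 = 1.764248
d₂ = d₁ − σ√T = 1.764248 − 0.538878 = 1.225370
N(d₁) = 0.961155,  N(d₂) = 0.889782,  e^(−rT) = 0.816257
E₀ = V₀·N(d₁) − D·e^(−rT)·N(d₂)
   = 237.7231·0.961155 − 130.1403·0.816257·0.889782 = 133.969057
B₀ = V₀ − E₀ = 237.7231 − 133.969057 = 103.754043
spread = −(1/T)·ln(B₀/D) − r = −(1/4.5117)·ln(103.754043/130.1403) − 0.0450 = 0.00522275
in basis points: 0.00522275 × 10⁴ = 52.2275 bp

spread=52.2275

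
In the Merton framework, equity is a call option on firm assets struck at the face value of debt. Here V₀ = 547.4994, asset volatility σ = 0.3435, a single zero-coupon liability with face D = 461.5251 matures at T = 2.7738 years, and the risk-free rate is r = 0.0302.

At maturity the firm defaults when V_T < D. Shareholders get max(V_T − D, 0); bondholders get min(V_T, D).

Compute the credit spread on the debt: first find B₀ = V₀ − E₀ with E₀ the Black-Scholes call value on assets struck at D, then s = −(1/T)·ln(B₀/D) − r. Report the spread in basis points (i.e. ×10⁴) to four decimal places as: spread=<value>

d₁ = [ln(V₀/D) + (r + σ²/2)T] / (σ√T)
   = [ln(547.4994/461.5251) + (0.0302 + 0.5·0.3435²)·2.7738] / (0.3435·√2.7738)
   = [0.170825 + 0.247412] / 0.572090 = 0.731069
d₂ = d₁ − σ√T = 0.731069 − 0.572090 = 0.158979
N(d₁) = 0.767631,  N(d₂) = 0.563157,  e^(−rT) = 0.919644
E₀ = V₀·N(d₁) − D·e^(−rT)·N(d₂)
   = 547.4994·0.767631 − 461.5251·0.919644·0.563157 = 181.252004
B₀ = V₀ − E₀ = 547.4994 − 181.252004 = 366.247396
spread = −(1/T)·ln(B₀/D) − r = −(1/2.7738)·ln(366.247396/461.5251) − 0.0302 = 0.05316123
in basis points: 0.05316123 × 10⁴ = 531.6123 bp

spread=531.6123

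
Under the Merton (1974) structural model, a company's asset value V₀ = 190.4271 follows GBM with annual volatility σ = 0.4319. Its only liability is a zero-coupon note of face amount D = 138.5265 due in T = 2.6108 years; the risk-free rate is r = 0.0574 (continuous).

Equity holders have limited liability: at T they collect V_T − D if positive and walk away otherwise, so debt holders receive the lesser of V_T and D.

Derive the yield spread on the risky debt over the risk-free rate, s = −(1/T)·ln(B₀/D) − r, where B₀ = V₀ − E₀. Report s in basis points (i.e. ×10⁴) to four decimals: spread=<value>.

d₁ = [ln(V₀/D) + (r + σ²/2)T] / (σ√T)
   = [ln(190.4271/138.5265) + (0.0574 + 0.5·0.4319²)·2.6108] / (0.4319·√2.6108)
   = [0.318208 + 0.393366] / 0.697863 = 1.019647
d₂ = d₁ − σ√T = 1.019647 − 0.697863 = 0.321785
N(d₁) = 0.846052,  N(d₂) = 0.626192,  e^(−rT) = 0.860829
E₀ = V₀·N(d₁) − D·e^(−rT)·N(d₂)
   = 190.4271·0.846052 − 138.5265·0.860829·0.626192 = 86.439374
B₀ = V₀ − E₀ = 190.4271 − 86.439374 = 103.987726
spread = −(1/T)·ln(B₀/D) − r = −(1/2.6108)·ln(103.987726/138.5265) − 0.0574 = 0.05244708
in basis points: 0.05244708 × 10⁴ = 524.4708 bp

spread=524.4708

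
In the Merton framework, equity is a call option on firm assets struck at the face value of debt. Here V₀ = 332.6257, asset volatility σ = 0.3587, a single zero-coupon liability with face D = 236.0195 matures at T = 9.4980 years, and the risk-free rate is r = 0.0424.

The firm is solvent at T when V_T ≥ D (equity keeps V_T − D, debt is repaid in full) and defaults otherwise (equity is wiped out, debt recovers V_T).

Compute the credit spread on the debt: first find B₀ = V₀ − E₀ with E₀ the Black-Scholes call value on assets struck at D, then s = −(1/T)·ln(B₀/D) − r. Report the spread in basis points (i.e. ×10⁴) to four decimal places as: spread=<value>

d₁ = [ln(V₀/D) + (r + σ²/2)T] / (σ√T)
   = [ln(332.6257/236.0195) + (0.0424 + 0.5·0.3587²)·9.4980] / (0.3587·√9.4980)
   = [0.343103 + 1.013749] / 1.105471 = 1.227397
d₂ = d₁ − σ√T = 1.227397 − 1.105471 = 0.121926
N(d₁) = 0.890163,  N(d₂) = 0.548521,  e^(−rT) = 0.668502
E₀ = V₀·N(d₁) − D·e^(−rT)·N(d₂)
   = 332.6257·0.890163 − 236.0195·0.668502·0.548521 = 209.545742
B₀ = V₀ − E₀ = 332.6257 − 209.545742 = 123.079958
spread = −(1/T)·ln(B₀/D) − r = −(1/9.4980)·ln(123.079958/236.0195) − 0.0424 = 0.02614919
in basis points: 0.02614919 × 10⁴ = 261.4919 bp

spread=261.4919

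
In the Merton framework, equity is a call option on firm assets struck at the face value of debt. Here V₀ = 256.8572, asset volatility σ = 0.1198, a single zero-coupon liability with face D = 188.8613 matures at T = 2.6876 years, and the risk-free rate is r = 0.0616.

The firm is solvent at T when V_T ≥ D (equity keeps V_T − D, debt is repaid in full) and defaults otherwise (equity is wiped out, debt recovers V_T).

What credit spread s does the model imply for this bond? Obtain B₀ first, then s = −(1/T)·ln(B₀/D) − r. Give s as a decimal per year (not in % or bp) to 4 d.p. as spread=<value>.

d₁ = [ln(V₀/D) + (r + σ²/2)T] / (σ√T)
   = [ln(256.8572/188.8613) + (0.0616 + 0.5·0.1198²)·2.6876] / (0.1198·√2.6876)
   = [0.307507 + 0.184842] / 0.196399 = 2.506886
d₂ = d₁ − σ√T = 2.506886 − 0.196399 = 2.310488
N(d₁) = 0.993910,  N(d₂) = 0.989569,  e^(−rT) = 0.847422
E₀ = V₀·N(d₁) − D·e^(−rT)·N(d₂)
   = 256.8572·0.993910 − 188.8613·0.847422·0.989569 = 96.917037
B₀ = V₀ − E₀ = 256.8572 − 96.917037 = 159.940163
spread = −(1/T)·ln(B₀/D) − r = −(1/2.6876)·ln(159.940163/188.8613) − 0.0616 = 0.00024444

spread=0.0002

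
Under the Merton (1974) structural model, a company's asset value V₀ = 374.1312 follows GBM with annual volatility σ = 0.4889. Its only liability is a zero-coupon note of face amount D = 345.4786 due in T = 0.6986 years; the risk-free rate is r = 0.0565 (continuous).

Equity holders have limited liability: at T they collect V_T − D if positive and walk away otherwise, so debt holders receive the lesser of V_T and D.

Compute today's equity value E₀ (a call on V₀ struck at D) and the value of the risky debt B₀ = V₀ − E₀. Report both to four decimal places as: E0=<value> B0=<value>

E0=80.5558 B0=293.5754

d₁ = [ln(V₀/D) + (r + σ²/2)T] / (σ√T)
   = [ln(374.1312/345.4786) + (0.0565 + 0.5·0.4889²)·0.6986] / (0.4889·√0.6986)
   = [0.079676 + 0.122962] / 0.408634 = 0.495890
d₂ = d₁ − σ√T = 0.495890 − 0.408634 = 0.087256
N(d₁) = 0.690014,  N(d₂) = 0.534766,  e^(−rT) = 0.961298
E₀ = V₀·N(d₁) − D·e^(−rT)·N(d₂)
   = 374.1312·0.690014 − 345.4786·0.961298·0.534766 = 80.555752
B₀ = V₀ − E₀ = 374.1312 − 80.555752 = 293.575448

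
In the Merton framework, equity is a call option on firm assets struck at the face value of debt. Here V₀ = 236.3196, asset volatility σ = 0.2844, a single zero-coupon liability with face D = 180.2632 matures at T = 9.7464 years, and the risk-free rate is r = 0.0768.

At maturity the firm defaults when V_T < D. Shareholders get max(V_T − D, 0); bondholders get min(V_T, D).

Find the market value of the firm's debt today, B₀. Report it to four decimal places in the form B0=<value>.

d₁ = [ln(V₀/D) + (r + σ²/2)T] / (σ√T)
   = [ln(236.3196/180.2632) + (0.0768 + 0.5·0.2844²)·9.7464] / (0.2844·√9.7464)
   = [0.270767 + 1.142684] / 0.887875 = 1.591949
d₂ = d₁ − σ√T = 1.591949 − 0.887875 = 0.704074
N(d₁) = 0.944302,  N(d₂) = 0.759307,  e^(−rT) = 0.473065
E₀ = V₀·N(d₁) − D·e^(−rT)·N(d₂)
   = 236.3196·0.944302 − 180.2632·0.473065·0.759307 = 158.406318
B₀ = V₀ − E₀ = 236.3196 − 158.406318 = 77.913282

B0=77.9133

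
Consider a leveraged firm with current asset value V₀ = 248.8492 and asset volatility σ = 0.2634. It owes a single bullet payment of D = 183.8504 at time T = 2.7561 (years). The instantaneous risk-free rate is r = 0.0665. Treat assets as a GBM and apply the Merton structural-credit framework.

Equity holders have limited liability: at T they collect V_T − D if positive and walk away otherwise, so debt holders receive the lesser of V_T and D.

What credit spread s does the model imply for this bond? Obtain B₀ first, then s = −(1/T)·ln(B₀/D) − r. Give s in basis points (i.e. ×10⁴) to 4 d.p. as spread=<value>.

d₁ = [ln(V₀/D) + (r + σ²/2)T] / (σ√T)
   = [ln(248.8492/183.8504) + (0.0665 + 0.5·0.2634²)·2.7561] / (0.2634·√2.7561)
   = [0.302725 + 0.278889] / 0.437284 = 1.330061
d₂ = d₁ − σ√T = 1.330061 − 0.437284 = 0.892777
N(d₁) = 0.908251,  N(d₂) = 0.814012,  e^(−rT) = 0.832534
E₀ = V₀·N(d₁) − D·e^(−rT)·N(d₂)
   = 248.8492·0.908251 − 183.8504·0.832534·0.814012 = 101.423407
B₀ = V₀ − E₀ = 248.8492 − 101.423407 = 147.425793
spread = −(1/T)·ln(B₀/D) − r = −(1/2.7561)·ln(147.425793/183.8504) − 0.0665 = 0.01361227
in basis points: 0.01361227 × 10⁴ = 136.1227 bp

spread=136.1227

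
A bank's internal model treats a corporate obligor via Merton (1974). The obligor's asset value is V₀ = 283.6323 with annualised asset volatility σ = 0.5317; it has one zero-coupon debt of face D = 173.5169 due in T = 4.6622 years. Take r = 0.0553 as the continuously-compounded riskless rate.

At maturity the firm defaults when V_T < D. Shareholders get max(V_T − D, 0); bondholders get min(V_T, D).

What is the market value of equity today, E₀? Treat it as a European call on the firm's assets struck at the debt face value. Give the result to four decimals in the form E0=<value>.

d₁ = [ln(V₀/D) + (r + σ²/2)T] / (σ√T)
   = [ln(283.6323/173.5169) + (0.0553 + 0.5·0.5317²)·4.6622] / (0.5317·√4.6622)
   = [0.491404 + 0.916833] / 1.148053 = 1.226630
d₂ = d₁ − σ√T = 1.226630 − 1.148053 = 0.078576
N(d₁) = 0.890019,  N(d₂) = 0.531315,  e^(−rT) = 0.772735
E₀ = V₀·N(d₁) − D·e^(−rT)·N(d₂)
   = 283.6323·0.890019 − 173.5169·0.772735·0.531315 = 181.198095

E0=181.1981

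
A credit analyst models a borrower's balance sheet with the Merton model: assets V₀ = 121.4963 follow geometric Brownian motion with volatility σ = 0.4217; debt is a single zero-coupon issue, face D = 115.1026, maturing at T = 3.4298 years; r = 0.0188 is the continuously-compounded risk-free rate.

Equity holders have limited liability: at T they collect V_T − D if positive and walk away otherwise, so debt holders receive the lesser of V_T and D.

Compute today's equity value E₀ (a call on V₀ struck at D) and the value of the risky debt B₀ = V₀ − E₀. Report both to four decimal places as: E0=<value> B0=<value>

E0=42.0212 B0=79.4751

d₁ = [ln(V₀/D) + (r + σ²/2)T] / (σ√T)
   = [ln(121.4963/115.1026) + (0.0188 + 0.5·0.4217²)·3.4298] / (0.4217·√3.4298)
   = [0.054060 + 0.369442] / 0.780977 = 0.542273
d₂ = d₁ − σ√T = 0.542273 − 0.780977 = -0.238704
N(d₁) = 0.706185,  N(d₂) = 0.405668,  e^(−rT) = 0.937555
E₀ = V₀·N(d₁) − D·e^(−rT)·N(d₂)
   = 121.4963·0.706185 − 115.1026·0.937555·0.405668 = 42.021214
B₀ = V₀ − E₀ = 121.4963 − 42.021214 = 79.475086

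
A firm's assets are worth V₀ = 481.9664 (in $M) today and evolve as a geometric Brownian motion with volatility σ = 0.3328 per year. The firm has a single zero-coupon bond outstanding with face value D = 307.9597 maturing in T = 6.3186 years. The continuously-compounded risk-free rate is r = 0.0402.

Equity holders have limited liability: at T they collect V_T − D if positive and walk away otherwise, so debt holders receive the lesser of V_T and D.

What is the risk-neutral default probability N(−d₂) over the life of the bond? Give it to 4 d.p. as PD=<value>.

PD=0.3370

d₁ = [ln(V₀/D) + (r + σ²/2)T] / (σ√T)
   = [ln(481.9664/307.9597) + (0.0402 + 0.5·0.3328²)·6.3186] / (0.3328·√6.3186)
   = [0.447905 + 0.603919] / 0.836554 = 1.257330
d₂ = d₁ − σ√T = 1.257330 − 0.836554 = 0.420777
risk-neutral PD = N(−d₂) = N(-0.420777) = 0.336959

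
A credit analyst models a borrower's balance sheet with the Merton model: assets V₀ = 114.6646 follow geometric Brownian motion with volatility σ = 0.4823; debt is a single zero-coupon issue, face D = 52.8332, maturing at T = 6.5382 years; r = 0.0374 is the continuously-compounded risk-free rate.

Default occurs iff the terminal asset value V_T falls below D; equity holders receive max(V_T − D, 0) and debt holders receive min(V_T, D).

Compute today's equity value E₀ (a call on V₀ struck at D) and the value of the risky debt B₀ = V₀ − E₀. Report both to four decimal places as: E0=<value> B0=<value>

d₁ = [ln(V₀/D) + (r + σ²/2)T] / (σ√T)
   = [ln(114.6646/52.8332) + (0.0374 + 0.5·0.4823²)·6.5382] / (0.4823·√6.5382)
   = [0.774872 + 1.004965] / 1.233236 = 1.443224
d₂ = d₁ − σ√T = 1.443224 − 1.233236 = 0.209987
N(d₁) = 0.925521,  N(d₂) = 0.583161,  e^(−rT) = 0.783074
E₀ = V₀·N(d₁) − D·e^(−rT)·N(d₂)
   = 114.6646·0.925521 − 52.8332·0.783074·0.583161 = 81.997818
B₀ = V₀ − E₀ = 114.6646 − 81.997818 = 32.666782

E0=81.9978 B0=32.6668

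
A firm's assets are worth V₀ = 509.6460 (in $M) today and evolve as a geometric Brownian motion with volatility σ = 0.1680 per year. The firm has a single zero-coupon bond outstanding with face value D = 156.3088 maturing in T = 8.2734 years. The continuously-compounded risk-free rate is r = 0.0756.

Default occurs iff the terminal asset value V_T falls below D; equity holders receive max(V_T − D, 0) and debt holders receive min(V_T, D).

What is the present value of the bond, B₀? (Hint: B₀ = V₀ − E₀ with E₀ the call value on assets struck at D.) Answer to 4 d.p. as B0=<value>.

B0=83.6247

d₁ = [ln(V₀/D) + (r + σ²/2)T] / (σ√T)
   = [ln(509.6460/156.3088) + (0.0756 + 0.5·0.1680²)·8.2734] / (0.1680·√8.2734)
   = [1.181883 + 0.742223] / 0.483227 = 3.981784
d₂ = d₁ − σ√T = 3.981784 − 0.483227 = 3.498557
N(d₁) = 0.999966,  N(d₂) = 0.999766,  e^(−rT) = 0.535010
E₀ = V₀·N(d₁) − D·e^(−rT)·N(d₂)
   = 509.6460·0.999966 − 156.3088·0.535010·0.999766 = 426.021292
B₀ = V₀ − E₀ = 509.6460 − 426.021292 = 83.624708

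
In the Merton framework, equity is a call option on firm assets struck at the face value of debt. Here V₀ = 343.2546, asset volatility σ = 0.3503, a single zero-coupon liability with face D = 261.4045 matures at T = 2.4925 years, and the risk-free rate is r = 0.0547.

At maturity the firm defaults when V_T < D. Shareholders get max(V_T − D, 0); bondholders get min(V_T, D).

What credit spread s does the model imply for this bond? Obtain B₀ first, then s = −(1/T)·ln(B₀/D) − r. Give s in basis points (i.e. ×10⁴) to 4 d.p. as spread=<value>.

spread=372.7057

d₁ = [ln(V₀/D) + (r + σ²/2)T] / (σ√T)
   = [ln(343.2546/261.4045) + (0.0547 + 0.5·0.3503²)·2.4925] / (0.3503·√2.4925)
   = [0.272403 + 0.289267] / 0.553041 = 1.015603
d₂ = d₁ − σ√T = 1.015603 − 0.553041 = 0.462562
N(d₁) = 0.845091,  N(d₂) = 0.678161,  e^(−rT) = 0.872546
E₀ = V₀·N(d₁) − D·e^(−rT)·N(d₂)
   = 343.2546·0.845091 − 261.4045·0.872546·0.678161 = 135.401335
B₀ = V₀ − E₀ = 343.2546 − 135.401335 = 207.853265
spread = −(1/T)·ln(B₀/D) − r = −(1/2.4925)·ln(207.853265/261.4045) − 0.0547 = 0.03727057
in basis points: 0.03727057 × 10⁴ = 372.7057 bp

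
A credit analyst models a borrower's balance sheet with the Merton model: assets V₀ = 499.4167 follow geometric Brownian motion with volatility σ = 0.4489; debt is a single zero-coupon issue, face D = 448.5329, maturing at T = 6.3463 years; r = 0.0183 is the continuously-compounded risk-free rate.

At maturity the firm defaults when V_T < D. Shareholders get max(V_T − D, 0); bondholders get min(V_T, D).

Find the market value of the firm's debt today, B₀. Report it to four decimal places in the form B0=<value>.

d₁ = [ln(V₀/D) + (r + σ²/2)T] / (σ√T)
   = [ln(499.4167/448.5329) + (0.0183 + 0.5·0.4489²)·6.3463] / (0.4489·√6.3463)
   = [0.107459 + 0.755563] / 1.130863 = 0.763153
d₂ = d₁ − σ√T = 0.763153 − 1.130863 = -0.367710
N(d₁) = 0.777314,  N(d₂) = 0.356545,  e^(−rT) = 0.890353
E₀ = V₀·N(d₁) − D·e^(−rT)·N(d₂)
   = 499.4167·0.777314 − 448.5329·0.890353·0.356545 = 245.816448
B₀ = V₀ − E₀ = 499.4167 − 245.816448 = 253.600252

B0=253.6003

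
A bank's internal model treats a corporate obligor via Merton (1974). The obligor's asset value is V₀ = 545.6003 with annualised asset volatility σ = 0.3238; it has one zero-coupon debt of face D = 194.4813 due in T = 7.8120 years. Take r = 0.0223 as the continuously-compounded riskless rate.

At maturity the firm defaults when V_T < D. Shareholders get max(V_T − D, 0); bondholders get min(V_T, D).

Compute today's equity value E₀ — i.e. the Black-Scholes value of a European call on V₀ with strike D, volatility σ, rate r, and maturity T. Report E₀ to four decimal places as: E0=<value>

E0=392.9051

d₁ = [ln(V₀/D) + (r + σ²/2)T] / (σ√T)
   = [ln(545.6003/194.4813) + (0.0223 + 0.5·0.3238²)·7.8120] / (0.3238·√7.8120)
   = [1.031551 + 0.583738] / 0.905020 = 1.784811
d₂ = d₁ − σ√T = 1.784811 − 0.905020 = 0.879791
N(d₁) = 0.962854,  N(d₂) = 0.810514,  e^(−rT) = 0.840122
E₀ = V₀·N(d₁) − D·e^(−rT)·N(d₂)
   = 545.6003·0.962854 − 194.4813·0.840122·0.810514 = 392.905111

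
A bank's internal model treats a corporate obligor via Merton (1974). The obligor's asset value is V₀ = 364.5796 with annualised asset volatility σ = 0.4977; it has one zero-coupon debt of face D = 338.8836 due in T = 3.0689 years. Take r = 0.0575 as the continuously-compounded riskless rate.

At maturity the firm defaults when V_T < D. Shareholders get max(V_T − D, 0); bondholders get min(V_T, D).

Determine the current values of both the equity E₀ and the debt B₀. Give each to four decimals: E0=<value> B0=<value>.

E0=153.7406 B0=210.8390

d₁ = [ln(V₀/D) + (r + σ²/2)T] / (σ√T)
   = [ln(364.5796/338.8836) + (0.0575 + 0.5·0.4977²)·3.0689] / (0.4977·√3.0689)
   = [0.073088 + 0.556553] / 0.871885 = 0.722161
d₂ = d₁ − σ√T = 0.722161 − 0.871885 = -0.149723
N(d₁) = 0.764902,  N(d₂) = 0.440491,  e^(−rT) = 0.838231
E₀ = V₀·N(d₁) − D·e^(−rT)·N(d₂)
   = 364.5796·0.764902 − 338.8836·0.838231·0.440491 = 153.740603
B₀ = V₀ − E₀ = 364.5796 − 153.740603 = 210.838997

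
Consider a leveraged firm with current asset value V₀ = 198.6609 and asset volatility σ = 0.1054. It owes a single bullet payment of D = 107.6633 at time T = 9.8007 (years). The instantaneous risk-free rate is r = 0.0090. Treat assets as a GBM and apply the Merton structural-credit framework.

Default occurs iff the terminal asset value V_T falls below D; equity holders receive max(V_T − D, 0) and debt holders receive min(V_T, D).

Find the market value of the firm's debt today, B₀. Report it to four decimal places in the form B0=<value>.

B0=98.2970

d₁ = [ln(V₀/D) + (r + σ²/2)T] / (σ√T)
   = [ln(198.6609/107.6633) + (0.0090 + 0.5·0.1054²)·9.8007] / (0.1054·√9.8007)
   = [0.612591 + 0.142645] / 0.329966 = 2.288829
d₂ = d₁ − σ√T = 2.288829 − 0.329966 = 1.958863
N(d₁) = 0.988955,  N(d₂) = 0.974936,  e^(−rT) = 0.915572
E₀ = V₀·N(d₁) − D·e^(−rT)·N(d₂)
   = 198.6609·0.988955 − 107.6633·0.915572·0.974936 = 100.363948
B₀ = V₀ − E₀ = 198.6609 − 100.363948 = 98.296952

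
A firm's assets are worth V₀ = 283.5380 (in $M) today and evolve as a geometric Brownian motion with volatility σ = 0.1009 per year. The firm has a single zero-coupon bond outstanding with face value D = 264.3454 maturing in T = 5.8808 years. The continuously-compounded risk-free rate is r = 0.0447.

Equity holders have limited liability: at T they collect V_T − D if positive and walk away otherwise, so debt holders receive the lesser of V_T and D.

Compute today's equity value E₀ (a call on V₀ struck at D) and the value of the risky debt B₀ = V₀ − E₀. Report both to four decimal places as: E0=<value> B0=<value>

E0=82.6331 B0=200.9049

d₁ = [ln(V₀/D) + (r + σ²/2)T] / (σ√T)
   = [ln(283.5380/264.3454) + (0.0447 + 0.5·0.1009²)·5.8808] / (0.1009·√5.8808)
   = [0.070090 + 0.292807] / 0.244686 = 1.483112
d₂ = d₁ − σ√T = 1.483112 − 0.244686 = 1.238426
N(d₁) = 0.930978,  N(d₂) = 0.892221,  e^(−rT) = 0.768840
E₀ = V₀·N(d₁) − D·e^(−rT)·N(d₂)
   = 283.5380·0.930978 − 264.3454·0.768840·0.892221 = 82.633065
B₀ = V₀ − E₀ = 283.5380 − 82.633065 = 200.904935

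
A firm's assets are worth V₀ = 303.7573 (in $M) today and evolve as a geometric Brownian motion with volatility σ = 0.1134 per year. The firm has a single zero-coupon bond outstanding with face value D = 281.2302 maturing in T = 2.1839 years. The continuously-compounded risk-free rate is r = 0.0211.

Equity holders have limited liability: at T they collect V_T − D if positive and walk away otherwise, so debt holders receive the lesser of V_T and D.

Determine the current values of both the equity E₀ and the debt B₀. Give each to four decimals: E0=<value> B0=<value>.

E0=41.6244 B0=262.1329

d₁ = [ln(V₀/D) + (r + σ²/2)T] / (σ√T)
   = [ln(303.7573/281.2302) + (0.0211 + 0.5·0.1134²)·2.1839] / (0.1134·√2.1839)
   = [0.077055 + 0.060122] / 0.167583 = 0.818567
d₂ = d₁ − σ√T = 0.818567 − 0.167583 = 0.650984
N(d₁) = 0.793483,  N(d₂) = 0.742472,  e^(−rT) = 0.954965
E₀ = V₀·N(d₁) − D·e^(−rT)·N(d₂)
   = 303.7573·0.793483 − 281.2302·0.954965·0.742472 = 41.624370
B₀ = V₀ − E₀ = 303.7573 − 41.624370 = 262.132930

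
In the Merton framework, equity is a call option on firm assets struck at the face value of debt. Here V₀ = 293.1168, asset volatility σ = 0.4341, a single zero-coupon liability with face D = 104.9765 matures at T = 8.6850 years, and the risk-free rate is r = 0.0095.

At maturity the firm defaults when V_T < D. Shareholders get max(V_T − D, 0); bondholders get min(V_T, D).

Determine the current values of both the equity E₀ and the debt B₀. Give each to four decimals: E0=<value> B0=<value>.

E0=216.7622 B0=76.3546

d₁ = [ln(V₀/D) + (r + σ²/2)T] / (σ√T)
   = [ln(293.1168/104.9765) + (0.0095 + 0.5·0.4341²)·8.6850] / (0.4341·√8.6850)
   = [1.026835 + 0.900820] / 1.279307 = 1.506797
d₂ = d₁ − σ√T = 1.506797 − 1.279307 = 0.227490
N(d₁) = 0.934069,  N(d₂) = 0.589979,  e^(−rT) = 0.920805
E₀ = V₀·N(d₁) − D·e^(−rT)·N(d₂)
   = 293.1168·0.934069 − 104.9765·0.920805·0.589979 = 216.762197
B₀ = V₀ − E₀ = 293.1168 − 216.762197 = 76.354603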